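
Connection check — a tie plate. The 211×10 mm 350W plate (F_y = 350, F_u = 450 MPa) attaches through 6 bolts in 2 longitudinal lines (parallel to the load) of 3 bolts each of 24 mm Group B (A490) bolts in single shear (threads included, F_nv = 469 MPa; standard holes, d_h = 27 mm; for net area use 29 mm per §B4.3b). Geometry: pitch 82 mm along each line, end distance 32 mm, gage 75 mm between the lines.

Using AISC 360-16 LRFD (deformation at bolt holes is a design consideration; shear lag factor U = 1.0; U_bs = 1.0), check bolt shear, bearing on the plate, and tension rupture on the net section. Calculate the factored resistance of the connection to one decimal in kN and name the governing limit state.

516.4 kN (net-section rupture governs)

Bolt shear: A_b = π(24)²/4 = 452.39 mm². φR_n = 0.75 × 469 × 452.39 × 6 × 1 = 954.8 kN.
Bearing (10 mm plate, F_u = 450 MPa): end bolts L_c = 32 − 27/2 = 18.5, R_n = min(1.2×18.5×10×450, 2.4×24×10×450) = 99.9 kN/bolt; interior L_c = 82 − 27 = 55, R_n = 259.2 kN/bolt. φR_n = 0.75 × (2×99.9 + 4×259.2) = 927.5 kN.
Tension rupture (net): A_n = (211 − 2×29)×10 = 1530 mm² (U = 1.0, A_e = A_n). φR_n = 0.75 × 450 × 1530 = 516.4 kN.
Governing: min(954.8, 927.5, 516.4) = 516.4 kN → net-section rupture.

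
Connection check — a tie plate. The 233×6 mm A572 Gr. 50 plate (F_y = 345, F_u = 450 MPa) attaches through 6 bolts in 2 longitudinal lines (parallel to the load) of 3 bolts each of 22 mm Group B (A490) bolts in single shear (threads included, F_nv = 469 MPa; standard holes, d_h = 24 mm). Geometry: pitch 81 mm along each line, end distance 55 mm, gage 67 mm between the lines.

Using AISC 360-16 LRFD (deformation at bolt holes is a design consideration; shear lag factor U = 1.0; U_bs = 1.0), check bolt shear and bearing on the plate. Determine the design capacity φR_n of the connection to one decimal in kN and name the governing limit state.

636.7 kN (bearing governs)

Bolt shear: A_b = π(22)²/4 = 380.13 mm². φR_n = 0.75 × 469 × 380.13 × 6 × 1 = 802.3 kN.
Bearing (6 mm plate, F_u = 450 MPa): end bolts L_c = 55 − 24/2 = 43, R_n = min(1.2×43×6×450, 2.4×22×6×450) = 139.32 kN/bolt; interior L_c = 81 − 24 = 57, R_n = 142.56 kN/bolt. φR_n = 0.75 × (2×139.32 + 4×142.56) = 636.7 kN.
Governing: min(802.3, 636.7) = 636.7 kN → bearing.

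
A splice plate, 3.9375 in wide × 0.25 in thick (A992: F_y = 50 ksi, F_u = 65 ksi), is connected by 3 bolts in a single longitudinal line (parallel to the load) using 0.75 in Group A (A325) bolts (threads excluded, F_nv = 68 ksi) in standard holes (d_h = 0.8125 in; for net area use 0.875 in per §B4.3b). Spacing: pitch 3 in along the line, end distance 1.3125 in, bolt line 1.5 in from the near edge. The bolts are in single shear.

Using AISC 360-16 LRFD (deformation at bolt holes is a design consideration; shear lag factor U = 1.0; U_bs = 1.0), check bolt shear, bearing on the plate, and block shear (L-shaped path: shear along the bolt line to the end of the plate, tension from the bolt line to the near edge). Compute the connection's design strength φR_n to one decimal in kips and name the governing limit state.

Bolt shear: A_b = π(0.75)²/4 = 0.44179 in². φR_n = 0.75 × 68 × 0.44179 × 3 × 1 = 67.6 kips.
Bearing (0.25 in plate, F_u = 65 ksi): end bolts L_c = 1.3125 − 0.8125/2 = 0.90625, R_n = min(1.2×0.90625×0.25×65, 2.4×0.75×0.25×65) = 17.672 kips/bolt; interior L_c = 3 − 0.8125 = 2.1875, R_n = 29.25 kips/bolt. φR_n = 0.75 × (1×17.672 + 2×29.25) = 57.1 kips.
Block shear: shear path 1×[1.3125+2×3] = 1×7.3125 in, A_gv = 1.8281, A_nv = 1×(7.3125 − 2.5×0.875)×0.25 = 1.2813 in²; tension to near edge: (1.5 − 0.5×0.875)×0.25 = 0.26563 in². R_n = min(0.6×65×1.2813, 0.6×50×1.8281) + 1.0×65×0.26563 = min(49.971, 54.843) + 17.266 = 67.237 kips. φR_n = 0.75 × 67.237 = 50.4 kips.
Governing: min(67.6, 57.1, 50.4) = 50.4 kips → block shear.

50.4 kips (block shear governs)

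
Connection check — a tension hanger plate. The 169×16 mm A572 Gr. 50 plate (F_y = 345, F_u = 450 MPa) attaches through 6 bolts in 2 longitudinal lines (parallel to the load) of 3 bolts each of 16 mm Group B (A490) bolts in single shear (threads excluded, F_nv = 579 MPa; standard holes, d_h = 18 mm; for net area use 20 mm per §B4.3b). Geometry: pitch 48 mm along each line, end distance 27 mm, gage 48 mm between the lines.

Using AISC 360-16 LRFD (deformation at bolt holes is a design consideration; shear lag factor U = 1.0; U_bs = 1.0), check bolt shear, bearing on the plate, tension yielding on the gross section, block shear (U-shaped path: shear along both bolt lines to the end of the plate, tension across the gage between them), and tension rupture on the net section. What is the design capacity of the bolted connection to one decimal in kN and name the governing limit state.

Bolt shear: A_b = π(16)²/4 = 201.06 mm². φR_n = 0.75 × 579 × 201.06 × 6 × 1 = 523.9 kN.
Bearing (16 mm plate, F_u = 450 MPa): end bolts L_c = 27 − 18/2 = 18, R_n = min(1.2×18×16×450, 2.4×16×16×450) = 155.52 kN/bolt; interior L_c = 48 − 18 = 30, R_n = 259.2 kN/bolt. φR_n = 0.75 × (2×155.52 + 4×259.2) = 1010.9 kN.
Tension yield (gross): A_g = 169×16 = 2704 mm². φR_n = 0.90 × 345 × 2704 = 839.6 kN.
Block shear: shear path 2×[27+2×48] = 2×123 mm, A_gv = 3936, A_nv = 2×(123 − 2.5×20)×16 = 2336 mm²; tension across gage: (48 − 1×20)×16 = 448 mm². R_n = min(0.6×450×2336, 0.6×345×3936) + 1.0×450×448 = min(630.72, 814.75) + 201.6 = 832.32 kN. φR_n = 0.75 × 832.32 = 624.2 kN.
Tension rupture (net): A_n = (169 − 2×20)×16 = 2064 mm² (U = 1.0, A_e = A_n). φR_n = 0.75 × 450 × 2064 = 696.6 kN.
Governing: min(523.9, 1010.9, 839.6, 624.2, 696.6) = 523.9 kN → bolt shear.

523.9 kN (bolt shear governs)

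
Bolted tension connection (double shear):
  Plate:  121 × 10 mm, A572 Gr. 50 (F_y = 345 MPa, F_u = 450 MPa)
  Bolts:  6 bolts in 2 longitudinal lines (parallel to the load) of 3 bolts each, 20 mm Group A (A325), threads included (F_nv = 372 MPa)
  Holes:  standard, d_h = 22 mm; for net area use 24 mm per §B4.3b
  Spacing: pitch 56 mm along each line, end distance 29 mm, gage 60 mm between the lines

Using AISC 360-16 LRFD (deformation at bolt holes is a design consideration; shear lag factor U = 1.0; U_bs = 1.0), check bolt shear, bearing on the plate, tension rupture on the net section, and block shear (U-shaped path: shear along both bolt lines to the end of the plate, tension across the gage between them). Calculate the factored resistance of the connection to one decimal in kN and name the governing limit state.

Bolt shear: A_b = π(20)²/4 = 314.16 mm². φR_n = 0.75 × 372 × 314.16 × 6 × 2 = 1051.8 kN.
Bearing (10 mm plate, F_u = 450 MPa): end bolts L_c = 29 − 22/2 = 18, R_n = min(1.2×18×10×450, 2.4×20×10×450) = 97.2 kN/bolt; interior L_c = 56 − 22 = 34, R_n = 183.6 kN/bolt. φR_n = 0.75 × (2×97.2 + 4×183.6) = 696.6 kN.
Tension rupture (net): A_n = (121 − 2×24)×10 = 730 mm² (U = 1.0, A_e = A_n). φR_n = 0.75 × 450 × 730 = 246.4 kN.
Block shear: shear path 2×[29+2×56] = 2×141 mm, A_gv = 2820, A_nv = 2×(141 − 2.5×24)×10 = 1620 mm²; tension across gage: (60 − 1×24)×10 = 360 mm². R_n = min(0.6×450×1620, 0.6×345×2820) + 1.0×450×360 = min(437.4, 583.74) + 162 = 599.4 kN. φR_n = 0.75 × 599.4 = 449.6 kN.
Governing: min(1051.8, 696.6, 246.4, 449.6) = 246.4 kN → net-section rupture.

246.4 kN (net-section rupture governs)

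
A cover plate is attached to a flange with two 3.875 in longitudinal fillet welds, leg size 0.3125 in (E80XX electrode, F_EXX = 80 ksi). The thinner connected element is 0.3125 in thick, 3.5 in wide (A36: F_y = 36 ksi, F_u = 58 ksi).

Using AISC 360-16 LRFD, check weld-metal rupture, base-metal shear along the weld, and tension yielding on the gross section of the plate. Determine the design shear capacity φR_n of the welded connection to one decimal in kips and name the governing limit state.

Weld metal: throat = 0.707×0.3125 = 0.22094 in, L = 2×3.875 = 7.75 in. φR_n = 0.75 × 0.6 × 80 × 0.22094 × 7.75 = 61.6 kips.
Base metal shear (0.3125 in plate): yield φR_n = 1.0×0.6×36×0.3125×7.75 = 52.3 kips; rupture φR_n = 0.75×0.6×58×0.3125×7.75 = 63.2 kips; take 52.3 kips (yield).
Tension yield (gross): A_g = 3.5×0.3125 = 1.0938 in². φR_n = 0.90 × 36 × 1.0938 = 35.4 kips.
Governing: min(61.6, 52.3, 35.4) = 35.4 kips → gross-section yield.

35.4 kips (gross-section yield governs)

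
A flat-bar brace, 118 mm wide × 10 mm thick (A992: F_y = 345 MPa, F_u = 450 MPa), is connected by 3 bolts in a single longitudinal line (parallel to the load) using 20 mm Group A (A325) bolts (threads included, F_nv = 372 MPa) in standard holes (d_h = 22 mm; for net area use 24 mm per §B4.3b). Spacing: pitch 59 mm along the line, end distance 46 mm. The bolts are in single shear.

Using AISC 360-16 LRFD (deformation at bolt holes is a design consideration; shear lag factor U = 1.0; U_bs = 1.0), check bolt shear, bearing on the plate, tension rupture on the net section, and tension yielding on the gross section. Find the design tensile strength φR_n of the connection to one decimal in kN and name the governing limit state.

Bolt shear: A_b = π(20)²/4 = 314.16 mm². φR_n = 0.75 × 372 × 314.16 × 3 × 1 = 263.0 kN.
Bearing (10 mm plate, F_u = 450 MPa): end bolts L_c = 46 − 22/2 = 35, R_n = min(1.2×35×10×450, 2.4×20×10×450) = 189 kN/bolt; interior L_c = 59 − 22 = 37, R_n = 199.8 kN/bolt. φR_n = 0.75 × (1×189 + 2×199.8) = 441.5 kN.
Tension rupture (net): A_n = (118 − 1×24)×10 = 940 mm² (U = 1.0, A_e = A_n). φR_n = 0.75 × 450 × 940 = 317.3 kN.
Tension yield (gross): A_g = 118×10 = 1180 mm². φR_n = 0.90 × 345 × 1180 = 366.4 kN.
Governing: min(263.0, 441.5, 317.3, 366.4) = 263.0 kN → bolt shear.

263.0 kN (bolt shear governs)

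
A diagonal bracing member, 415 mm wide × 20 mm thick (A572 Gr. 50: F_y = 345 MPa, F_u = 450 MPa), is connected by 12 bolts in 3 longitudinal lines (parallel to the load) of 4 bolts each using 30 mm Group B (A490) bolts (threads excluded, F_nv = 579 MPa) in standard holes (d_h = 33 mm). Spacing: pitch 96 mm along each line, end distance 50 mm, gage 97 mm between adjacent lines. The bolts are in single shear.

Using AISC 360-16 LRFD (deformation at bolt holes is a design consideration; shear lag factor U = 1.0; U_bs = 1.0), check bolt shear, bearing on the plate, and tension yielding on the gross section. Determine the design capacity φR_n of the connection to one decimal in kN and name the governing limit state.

Bolt shear: A_b = π(30)²/4 = 706.86 mm². φR_n = 0.75 × 579 × 706.86 × 12 × 1 = 3683.4 kN.
Bearing (20 mm plate, F_u = 450 MPa): end bolts L_c = 50 − 33/2 = 33.5, R_n = min(1.2×33.5×20×450, 2.4×30×20×450) = 361.8 kN/bolt; interior L_c = 96 − 33 = 63, R_n = 648 kN/bolt. φR_n = 0.75 × (3×361.8 + 9×648) = 5188.1 kN.
Tension yield (gross): A_g = 415×20 = 8300 mm². φR_n = 0.90 × 345 × 8300 = 2577.2 kN.
Governing: min(3683.4, 5188.1, 2577.2) = 2577.2 kN → gross-section yield.

2577.2 kN (gross-section yield governs)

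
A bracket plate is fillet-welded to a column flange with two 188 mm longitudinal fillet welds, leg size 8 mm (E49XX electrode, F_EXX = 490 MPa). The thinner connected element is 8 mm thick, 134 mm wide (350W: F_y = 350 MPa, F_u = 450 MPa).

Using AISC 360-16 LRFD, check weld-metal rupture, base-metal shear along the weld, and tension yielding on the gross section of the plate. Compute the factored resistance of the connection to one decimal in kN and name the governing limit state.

Weld metal: throat = 0.707×8 = 5.656 mm, L = 2×188 = 376 mm. φR_n = 0.75 × 0.6 × 490 × 5.656 × 376 = 468.9 kN.
Base metal shear (8 mm plate): yield φR_n = 1.0×0.6×350×8×376 = 631.7 kN; rupture φR_n = 0.75×0.6×450×8×376 = 609.1 kN; take 609.1 kN (rupture).
Tension yield (gross): A_g = 134×8 = 1072 mm². φR_n = 0.90 × 350 × 1072 = 337.7 kN.
Governing: min(468.9, 609.1, 337.7) = 337.7 kN → gross-section yield.

337.7 kN (gross-section yield governs)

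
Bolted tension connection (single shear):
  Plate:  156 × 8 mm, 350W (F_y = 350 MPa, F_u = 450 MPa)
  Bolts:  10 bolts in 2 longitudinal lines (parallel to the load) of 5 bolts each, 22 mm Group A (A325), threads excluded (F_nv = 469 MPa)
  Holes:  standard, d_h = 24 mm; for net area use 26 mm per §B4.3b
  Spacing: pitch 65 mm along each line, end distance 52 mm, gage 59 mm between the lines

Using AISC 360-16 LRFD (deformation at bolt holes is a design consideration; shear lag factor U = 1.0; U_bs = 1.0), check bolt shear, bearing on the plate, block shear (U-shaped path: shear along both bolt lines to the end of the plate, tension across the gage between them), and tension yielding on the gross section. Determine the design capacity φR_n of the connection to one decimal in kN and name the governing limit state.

Bolt shear: A_b = π(22)²/4 = 380.13 mm². φR_n = 0.75 × 469 × 380.13 × 10 × 1 = 1337.1 kN.
Bearing (8 mm plate, F_u = 450 MPa): end bolts L_c = 52 − 24/2 = 40, R_n = min(1.2×40×8×450, 2.4×22×8×450) = 172.8 kN/bolt; interior L_c = 65 − 24 = 41, R_n = 177.12 kN/bolt. φR_n = 0.75 × (2×172.8 + 8×177.12) = 1321.9 kN.
Block shear: shear path 2×[52+4×65] = 2×312 mm, A_gv = 4992, A_nv = 2×(312 − 4.5×26)×8 = 3120 mm²; tension across gage: (59 − 1×26)×8 = 264 mm². R_n = min(0.6×450×3120, 0.6×350×4992) + 1.0×450×264 = min(842.4, 1048.3) + 118.8 = 961.2 kN. φR_n = 0.75 × 961.2 = 720.9 kN.
Tension yield (gross): A_g = 156×8 = 1248 mm². φR_n = 0.90 × 350 × 1248 = 393.1 kN.
Governing: min(1337.1, 1321.9, 720.9, 393.1) = 393.1 kN → gross-section yield.

393.1 kN (gross-section yield governs)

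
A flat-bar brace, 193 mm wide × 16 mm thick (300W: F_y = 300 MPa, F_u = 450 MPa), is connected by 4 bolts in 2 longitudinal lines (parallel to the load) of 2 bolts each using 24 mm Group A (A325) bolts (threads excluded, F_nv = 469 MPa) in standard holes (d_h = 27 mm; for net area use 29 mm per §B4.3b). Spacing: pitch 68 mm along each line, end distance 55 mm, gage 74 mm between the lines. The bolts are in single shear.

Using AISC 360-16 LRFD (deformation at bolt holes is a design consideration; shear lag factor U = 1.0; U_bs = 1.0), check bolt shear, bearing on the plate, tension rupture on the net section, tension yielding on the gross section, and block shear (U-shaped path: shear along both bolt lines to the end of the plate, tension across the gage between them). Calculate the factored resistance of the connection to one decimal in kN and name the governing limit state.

Bolt shear: A_b = π(24)²/4 = 452.39 mm². φR_n = 0.75 × 469 × 452.39 × 4 × 1 = 636.5 kN.
Bearing (16 mm plate, F_u = 450 MPa): end bolts L_c = 55 − 27/2 = 41.5, R_n = min(1.2×41.5×16×450, 2.4×24×16×450) = 358.56 kN/bolt; interior L_c = 68 − 27 = 41, R_n = 354.24 kN/bolt. φR_n = 0.75 × (2×358.56 + 2×354.24) = 1069.2 kN.
Tension rupture (net): A_n = (193 − 2×29)×16 = 2160 mm² (U = 1.0, A_e = A_n). φR_n = 0.75 × 450 × 2160 = 729.0 kN.
Tension yield (gross): A_g = 193×16 = 3088 mm². φR_n = 0.90 × 300 × 3088 = 833.8 kN.
Block shear: shear path 2×[55+1×68] = 2×123 mm, A_gv = 3936, A_nv = 2×(123 − 1.5×29)×16 = 2544 mm²; tension across gage: (74 − 1×29)×16 = 720 mm². R_n = min(0.6×450×2544, 0.6×300×3936) + 1.0×450×720 = min(686.88, 708.48) + 324 = 1010.9 kN. φR_n = 0.75 × 1010.9 = 758.2 kN.
Governing: min(636.5, 1069.2, 729.0, 833.8, 758.2) = 636.5 kN → bolt shear.

636.5 kN (bolt shear governs)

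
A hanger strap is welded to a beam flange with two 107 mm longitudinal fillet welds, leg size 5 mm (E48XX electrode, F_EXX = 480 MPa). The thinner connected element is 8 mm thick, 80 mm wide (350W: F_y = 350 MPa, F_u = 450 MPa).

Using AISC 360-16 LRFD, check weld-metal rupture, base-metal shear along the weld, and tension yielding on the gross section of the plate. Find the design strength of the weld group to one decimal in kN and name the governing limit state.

163.4 kN (weld metal governs)

Weld metal: throat = 0.707×5 = 3.535 mm, L = 2×107 = 214 mm. φR_n = 0.75 × 0.6 × 480 × 3.535 × 214 = 163.4 kN.
Base metal shear (8 mm plate): yield φR_n = 1.0×0.6×350×8×214 = 359.5 kN; rupture φR_n = 0.75×0.6×450×8×214 = 346.7 kN; take 346.7 kN (rupture).
Tension yield (gross): A_g = 80×8 = 640 mm². φR_n = 0.90 × 350 × 640 = 201.6 kN.
Governing: min(163.4, 346.7, 201.6) = 163.4 kN → weld metal.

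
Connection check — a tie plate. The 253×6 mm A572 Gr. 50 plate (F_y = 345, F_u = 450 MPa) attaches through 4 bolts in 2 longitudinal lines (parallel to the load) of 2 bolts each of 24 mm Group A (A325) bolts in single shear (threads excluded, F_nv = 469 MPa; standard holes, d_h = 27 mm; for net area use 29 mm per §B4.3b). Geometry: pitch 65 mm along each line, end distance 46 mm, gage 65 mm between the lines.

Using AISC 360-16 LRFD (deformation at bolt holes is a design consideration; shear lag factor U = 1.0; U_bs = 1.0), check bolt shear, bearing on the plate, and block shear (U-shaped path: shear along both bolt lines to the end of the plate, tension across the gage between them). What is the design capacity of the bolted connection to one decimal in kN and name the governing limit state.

236.9 kN (block shear governs)

Bolt shear: A_b = π(24)²/4 = 452.39 mm². φR_n = 0.75 × 469 × 452.39 × 4 × 1 = 636.5 kN.
Bearing (6 mm plate, F_u = 450 MPa): end bolts L_c = 46 − 27/2 = 32.5, R_n = min(1.2×32.5×6×450, 2.4×24×6×450) = 105.3 kN/bolt; interior L_c = 65 − 27 = 38, R_n = 123.12 kN/bolt. φR_n = 0.75 × (2×105.3 + 2×123.12) = 342.6 kN.
Block shear: shear path 2×[46+1×65] = 2×111 mm, A_gv = 1332, A_nv = 2×(111 − 1.5×29)×6 = 810 mm²; tension across gage: (65 − 1×29)×6 = 216 mm². R_n = min(0.6×450×810, 0.6×345×1332) + 1.0×450×216 = min(218.7, 275.72) + 97.2 = 315.9 kN. φR_n = 0.75 × 315.9 = 236.9 kN.
Governing: min(636.5, 342.6, 236.9) = 236.9 kN → block shear.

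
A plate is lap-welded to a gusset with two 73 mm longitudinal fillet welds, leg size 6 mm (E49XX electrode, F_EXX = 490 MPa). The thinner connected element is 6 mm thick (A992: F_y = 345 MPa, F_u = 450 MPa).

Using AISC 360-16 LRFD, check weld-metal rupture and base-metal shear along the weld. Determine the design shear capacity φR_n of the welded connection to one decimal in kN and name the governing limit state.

Weld metal: throat = 0.707×6 = 4.242 mm, L = 2×73 = 146 mm. φR_n = 0.75 × 0.6 × 490 × 4.242 × 146 = 136.6 kN.
Base metal shear (6 mm plate): yield φR_n = 1.0×0.6×345×6×146 = 181.3 kN; rupture φR_n = 0.75×0.6×450×6×146 = 177.4 kN; take 177.4 kN (rupture).
Governing: min(136.6, 177.4) = 136.6 kN → weld metal.

136.6 kN (weld metal governs)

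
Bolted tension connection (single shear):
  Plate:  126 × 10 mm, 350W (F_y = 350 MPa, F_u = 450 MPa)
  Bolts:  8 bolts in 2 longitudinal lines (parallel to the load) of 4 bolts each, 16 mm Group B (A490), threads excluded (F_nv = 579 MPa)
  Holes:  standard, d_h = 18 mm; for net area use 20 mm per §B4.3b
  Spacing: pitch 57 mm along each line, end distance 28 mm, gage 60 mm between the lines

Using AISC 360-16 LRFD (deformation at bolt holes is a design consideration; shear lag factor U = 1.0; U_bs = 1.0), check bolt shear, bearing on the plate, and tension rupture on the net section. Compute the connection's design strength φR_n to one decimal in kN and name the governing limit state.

Bolt shear: A_b = π(16)²/4 = 201.06 mm². φR_n = 0.75 × 579 × 201.06 × 8 × 1 = 698.5 kN.
Bearing (10 mm plate, F_u = 450 MPa): end bolts L_c = 28 − 18/2 = 19, R_n = min(1.2×19×10×450, 2.4×16×10×450) = 102.6 kN/bolt; interior L_c = 57 − 18 = 39, R_n = 172.8 kN/bolt. φR_n = 0.75 × (2×102.6 + 6×172.8) = 931.5 kN.
Tension rupture (net): A_n = (126 − 2×20)×10 = 860 mm² (U = 1.0, A_e = A_n). φR_n = 0.75 × 450 × 860 = 290.3 kN.
Governing: min(698.5, 931.5, 290.3) = 290.3 kN → net-section rupture.

290.3 kN (net-section rupture governs)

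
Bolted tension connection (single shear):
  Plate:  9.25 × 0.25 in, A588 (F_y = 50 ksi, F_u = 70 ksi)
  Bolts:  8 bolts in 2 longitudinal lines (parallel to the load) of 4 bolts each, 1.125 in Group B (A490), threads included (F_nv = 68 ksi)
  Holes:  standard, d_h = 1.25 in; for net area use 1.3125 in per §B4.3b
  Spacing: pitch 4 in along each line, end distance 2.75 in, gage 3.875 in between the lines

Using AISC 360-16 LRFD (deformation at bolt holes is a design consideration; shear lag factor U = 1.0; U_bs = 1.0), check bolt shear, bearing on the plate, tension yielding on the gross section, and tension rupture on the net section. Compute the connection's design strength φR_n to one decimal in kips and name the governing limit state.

87.0 kips (net-section rupture governs)

Bolt shear: A_b = π(1.125)²/4 = 0.99402 in². φR_n = 0.75 × 68 × 0.99402 × 8 × 1 = 405.6 kips.
Bearing (0.25 in plate, F_u = 70 ksi): end bolts L_c = 2.75 − 1.25/2 = 2.125, R_n = min(1.2×2.125×0.25×70, 2.4×1.125×0.25×70) = 44.625 kips/bolt; interior L_c = 4 − 1.25 = 2.75, R_n = 47.25 kips/bolt. φR_n = 0.75 × (2×44.625 + 6×47.25) = 279.6 kips.
Tension yield (gross): A_g = 9.25×0.25 = 2.3125 in². φR_n = 0.90 × 50 × 2.3125 = 104.1 kips.
Tension rupture (net): A_n = (9.25 − 2×1.3125)×0.25 = 1.6563 in² (U = 1.0, A_e = A_n). φR_n = 0.75 × 70 × 1.6563 = 87.0 kips.
Governing: min(405.6, 279.6, 104.1, 87.0) = 87.0 kips → net-section rupture.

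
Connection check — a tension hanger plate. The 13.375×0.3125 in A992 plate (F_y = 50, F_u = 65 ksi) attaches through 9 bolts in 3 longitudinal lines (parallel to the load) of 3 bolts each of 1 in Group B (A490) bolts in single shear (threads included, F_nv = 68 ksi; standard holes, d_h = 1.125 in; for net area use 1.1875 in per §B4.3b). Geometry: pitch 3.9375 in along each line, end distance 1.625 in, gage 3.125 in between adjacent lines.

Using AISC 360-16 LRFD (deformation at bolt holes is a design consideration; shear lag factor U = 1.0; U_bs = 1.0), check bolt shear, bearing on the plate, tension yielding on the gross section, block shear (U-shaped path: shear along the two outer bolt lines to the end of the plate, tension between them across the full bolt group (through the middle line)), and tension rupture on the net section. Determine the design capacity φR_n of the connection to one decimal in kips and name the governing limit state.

Bolt shear: A_b = π(1)²/4 = 0.7854 in². φR_n = 0.75 × 68 × 0.7854 × 9 × 1 = 360.5 kips.
Bearing (0.3125 in plate, F_u = 65 ksi): end bolts L_c = 1.625 − 1.125/2 = 1.0625, R_n = min(1.2×1.0625×0.3125×65, 2.4×1×0.3125×65) = 25.898 kips/bolt; interior L_c = 3.9375 − 1.125 = 2.8125, R_n = 48.75 kips/bolt. φR_n = 0.75 × (3×25.898 + 6×48.75) = 277.6 kips.
Tension yield (gross): A_g = 13.375×0.3125 = 4.1797 in². φR_n = 0.90 × 50 × 4.1797 = 188.1 kips.
Block shear: shear path 2×[1.625+2×3.9375] = 2×9.5 in, A_gv = 5.9375, A_nv = 2×(9.5 − 2.5×1.1875)×0.3125 = 4.082 in²; tension across gage: (6.25 − 2×1.1875)×0.3125 = 1.2109 in². R_n = min(0.6×65×4.082, 0.6×50×5.9375) + 1.0×65×1.2109 = min(159.2, 178.13) + 78.709 = 237.91 kips. φR_n = 0.75 × 237.91 = 178.4 kips.
Tension rupture (net): A_n = (13.375 − 3×1.1875)×0.3125 = 3.0664 in² (U = 1.0, A_e = A_n). φR_n = 0.75 × 65 × 3.0664 = 149.5 kips.
Governing: min(360.5, 277.6, 188.1, 178.4, 149.5) = 149.5 kips → net-section rupture.

149.5 kips (net-section rupture governs)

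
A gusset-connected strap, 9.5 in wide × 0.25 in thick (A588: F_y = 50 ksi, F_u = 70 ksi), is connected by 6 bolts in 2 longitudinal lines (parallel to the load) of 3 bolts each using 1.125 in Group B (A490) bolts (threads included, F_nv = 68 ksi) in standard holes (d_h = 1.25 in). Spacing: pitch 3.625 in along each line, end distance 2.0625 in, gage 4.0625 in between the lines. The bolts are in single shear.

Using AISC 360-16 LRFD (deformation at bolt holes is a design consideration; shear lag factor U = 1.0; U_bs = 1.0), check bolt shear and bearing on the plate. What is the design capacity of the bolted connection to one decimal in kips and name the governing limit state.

Bolt shear: A_b = π(1.125)²/4 = 0.99402 in². φR_n = 0.75 × 68 × 0.99402 × 6 × 1 = 304.2 kips.
Bearing (0.25 in plate, F_u = 70 ksi): end bolts L_c = 2.0625 − 1.25/2 = 1.4375, R_n = min(1.2×1.4375×0.25×70, 2.4×1.125×0.25×70) = 30.188 kips/bolt; interior L_c = 3.625 − 1.25 = 2.375, R_n = 47.25 kips/bolt. φR_n = 0.75 × (2×30.188 + 4×47.25) = 187.0 kips.
Governing: min(304.2, 187.0) = 187.0 kips → bearing.

187.0 kips (bearing governs)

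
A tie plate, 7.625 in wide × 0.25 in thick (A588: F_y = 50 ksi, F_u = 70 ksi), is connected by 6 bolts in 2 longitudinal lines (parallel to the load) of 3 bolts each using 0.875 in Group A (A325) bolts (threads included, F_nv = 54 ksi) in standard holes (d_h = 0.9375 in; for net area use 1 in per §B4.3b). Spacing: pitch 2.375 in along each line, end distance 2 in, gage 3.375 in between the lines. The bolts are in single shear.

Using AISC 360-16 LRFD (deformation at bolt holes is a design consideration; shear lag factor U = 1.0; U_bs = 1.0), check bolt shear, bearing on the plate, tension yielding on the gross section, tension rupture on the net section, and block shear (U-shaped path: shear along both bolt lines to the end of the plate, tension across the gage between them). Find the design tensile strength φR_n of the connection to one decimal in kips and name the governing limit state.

73.8 kips (net-section rupture governs)

Bolt shear: A_b = π(0.875)²/4 = 0.60132 in². φR_n = 0.75 × 54 × 0.60132 × 6 × 1 = 146.1 kips.
Bearing (0.25 in plate, F_u = 70 ksi): end bolts L_c = 2 − 0.9375/2 = 1.53125, R_n = min(1.2×1.53125×0.25×70, 2.4×0.875×0.25×70) = 32.156 kips/bolt; interior L_c = 2.375 − 0.9375 = 1.4375, R_n = 30.188 kips/bolt. φR_n = 0.75 × (2×32.156 + 4×30.188) = 138.8 kips.
Tension yield (gross): A_g = 7.625×0.25 = 1.9063 in². φR_n = 0.90 × 50 × 1.9063 = 85.8 kips.
Tension rupture (net): A_n = (7.625 − 2×1)×0.25 = 1.4063 in² (U = 1.0, A_e = A_n). φR_n = 0.75 × 70 × 1.4063 = 73.8 kips.
Block shear: shear path 2×[2+2×2.375] = 2×6.75 in, A_gv = 3.375, A_nv = 2×(6.75 − 2.5×1)×0.25 = 2.125 in²; tension across gage: (3.375 − 1×1)×0.25 = 0.59375 in². R_n = min(0.6×70×2.125, 0.6×50×3.375) + 1.0×70×0.59375 = min(89.25, 101.25) + 41.563 = 130.81 kips. φR_n = 0.75 × 130.81 = 98.1 kips.
Governing: min(146.1, 138.8, 85.8, 73.8, 98.1) = 73.8 kips → net-section rupture.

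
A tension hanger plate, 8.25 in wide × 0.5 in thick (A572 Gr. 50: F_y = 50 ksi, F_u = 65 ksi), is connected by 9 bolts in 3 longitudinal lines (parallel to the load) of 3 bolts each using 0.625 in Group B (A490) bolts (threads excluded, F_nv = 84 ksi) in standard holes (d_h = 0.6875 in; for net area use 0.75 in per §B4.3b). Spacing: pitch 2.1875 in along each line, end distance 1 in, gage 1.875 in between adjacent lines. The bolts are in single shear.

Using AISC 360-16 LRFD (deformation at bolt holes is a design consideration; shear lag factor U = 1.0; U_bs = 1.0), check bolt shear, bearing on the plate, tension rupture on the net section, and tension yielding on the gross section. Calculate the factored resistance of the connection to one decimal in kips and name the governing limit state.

146.3 kips (net-section rupture governs)

Bolt shear: A_b = π(0.625)²/4 = 0.3068 in². φR_n = 0.75 × 84 × 0.3068 × 9 × 1 = 174.0 kips.
Bearing (0.5 in plate, F_u = 65 ksi): end bolts L_c = 1 − 0.6875/2 = 0.65625, R_n = min(1.2×0.65625×0.5×65, 2.4×0.625×0.5×65) = 25.594 kips/bolt; interior L_c = 2.1875 − 0.6875 = 1.5, R_n = 48.75 kips/bolt. φR_n = 0.75 × (3×25.594 + 6×48.75) = 277.0 kips.
Tension rupture (net): A_n = (8.25 − 3×0.75)×0.5 = 3 in² (U = 1.0, A_e = A_n). φR_n = 0.75 × 65 × 3 = 146.3 kips.
Tension yield (gross): A_g = 8.25×0.5 = 4.125 in². φR_n = 0.90 × 50 × 4.125 = 185.6 kips.
Governing: min(174.0, 277.0, 146.3, 185.6) = 146.3 kips → net-section rupture.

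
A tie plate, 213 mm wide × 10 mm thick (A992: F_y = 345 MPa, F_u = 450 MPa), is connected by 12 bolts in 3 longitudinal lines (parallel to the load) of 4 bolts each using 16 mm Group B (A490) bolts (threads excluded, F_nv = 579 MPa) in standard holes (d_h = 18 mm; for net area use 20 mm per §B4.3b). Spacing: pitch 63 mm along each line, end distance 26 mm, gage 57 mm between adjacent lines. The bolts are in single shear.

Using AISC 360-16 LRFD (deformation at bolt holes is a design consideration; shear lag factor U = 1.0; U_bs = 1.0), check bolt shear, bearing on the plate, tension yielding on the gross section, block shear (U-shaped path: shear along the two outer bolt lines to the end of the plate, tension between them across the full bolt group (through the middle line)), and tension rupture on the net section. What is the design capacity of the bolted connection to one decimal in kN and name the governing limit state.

Bolt shear: A_b = π(16)²/4 = 201.06 mm². φR_n = 0.75 × 579 × 201.06 × 12 × 1 = 1047.7 kN.
Bearing (10 mm plate, F_u = 450 MPa): end bolts L_c = 26 − 18/2 = 17, R_n = min(1.2×17×10×450, 2.4×16×10×450) = 91.8 kN/bolt; interior L_c = 63 − 18 = 45, R_n = 172.8 kN/bolt. φR_n = 0.75 × (3×91.8 + 9×172.8) = 1373.0 kN.
Tension yield (gross): A_g = 213×10 = 2130 mm². φR_n = 0.90 × 345 × 2130 = 661.4 kN.
Block shear: shear path 2×[26+3×63] = 2×215 mm, A_gv = 4300, A_nv = 2×(215 − 3.5×20)×10 = 2900 mm²; tension across gage: (114 − 2×20)×10 = 740 mm². R_n = min(0.6×450×2900, 0.6×345×4300) + 1.0×450×740 = min(783, 890.1) + 333 = 1116 kN. φR_n = 0.75 × 1116 = 837.0 kN.
Tension rupture (net): A_n = (213 − 3×20)×10 = 1530 mm² (U = 1.0, A_e = A_n). φR_n = 0.75 × 450 × 1530 = 516.4 kN.
Governing: min(1047.7, 1373.0, 661.4, 837.0, 516.4) = 516.4 kN → net-section rupture.

516.4 kN (net-section rupture governs)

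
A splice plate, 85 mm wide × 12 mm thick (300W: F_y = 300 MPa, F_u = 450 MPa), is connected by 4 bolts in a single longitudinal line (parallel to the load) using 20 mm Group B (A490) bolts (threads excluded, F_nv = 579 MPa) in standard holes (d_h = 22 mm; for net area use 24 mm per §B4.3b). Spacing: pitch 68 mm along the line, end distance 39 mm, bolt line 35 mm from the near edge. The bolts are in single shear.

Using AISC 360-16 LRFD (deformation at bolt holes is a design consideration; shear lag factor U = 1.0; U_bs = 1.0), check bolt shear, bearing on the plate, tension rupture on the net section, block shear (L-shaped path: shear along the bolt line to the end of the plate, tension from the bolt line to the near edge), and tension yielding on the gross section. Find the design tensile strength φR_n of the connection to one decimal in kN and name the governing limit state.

247.1 kN (net-section rupture governs)

Bolt shear: A_b = π(20)²/4 = 314.16 mm². φR_n = 0.75 × 579 × 314.16 × 4 × 1 = 545.7 kN.
Bearing (12 mm plate, F_u = 450 MPa): end bolts L_c = 39 − 22/2 = 28, R_n = min(1.2×28×12×450, 2.4×20×12×450) = 181.44 kN/bolt; interior L_c = 68 − 22 = 46, R_n = 259.2 kN/bolt. φR_n = 0.75 × (1×181.44 + 3×259.2) = 719.3 kN.
Tension rupture (net): A_n = (85 − 1×24)×12 = 732 mm² (U = 1.0, A_e = A_n). φR_n = 0.75 × 450 × 732 = 247.1 kN.
Block shear: shear path 1×[39+3×68] = 1×243 mm, A_gv = 2916, A_nv = 1×(243 − 3.5×24)×12 = 1908 mm²; tension to near edge: (35 − 0.5×24)×12 = 276 mm². R_n = min(0.6×450×1908, 0.6×300×2916) + 1.0×450×276 = min(515.16, 524.88) + 124.2 = 639.36 kN. φR_n = 0.75 × 639.36 = 479.5 kN.
Tension yield (gross): A_g = 85×12 = 1020 mm². φR_n = 0.90 × 300 × 1020 = 275.4 kN.
Governing: min(545.7, 719.3, 247.1, 479.5, 275.4) = 247.1 kN → net-section rupture.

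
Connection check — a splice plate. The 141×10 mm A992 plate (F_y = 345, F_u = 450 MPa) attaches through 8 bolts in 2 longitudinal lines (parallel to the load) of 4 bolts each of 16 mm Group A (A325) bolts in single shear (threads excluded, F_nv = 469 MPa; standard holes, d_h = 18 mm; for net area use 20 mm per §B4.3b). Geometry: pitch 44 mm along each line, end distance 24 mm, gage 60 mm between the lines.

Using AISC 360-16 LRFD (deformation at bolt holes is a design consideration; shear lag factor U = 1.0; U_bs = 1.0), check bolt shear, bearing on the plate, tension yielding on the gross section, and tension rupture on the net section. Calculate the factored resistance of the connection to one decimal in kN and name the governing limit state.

340.9 kN (net-section rupture governs)

Bolt shear: A_b = π(16)²/4 = 201.06 mm². φR_n = 0.75 × 469 × 201.06 × 8 × 1 = 565.8 kN.
Bearing (10 mm plate, F_u = 450 MPa): end bolts L_c = 24 − 18/2 = 15, R_n = min(1.2×15×10×450, 2.4×16×10×450) = 81 kN/bolt; interior L_c = 44 − 18 = 26, R_n = 140.4 kN/bolt. φR_n = 0.75 × (2×81 + 6×140.4) = 753.3 kN.
Tension yield (gross): A_g = 141×10 = 1410 mm². φR_n = 0.90 × 345 × 1410 = 437.8 kN.
Tension rupture (net): A_n = (141 − 2×20)×10 = 1010 mm² (U = 1.0, A_e = A_n). φR_n = 0.75 × 450 × 1010 = 340.9 kN.
Governing: min(565.8, 753.3, 437.8, 340.9) = 340.9 kN → net-section rupture.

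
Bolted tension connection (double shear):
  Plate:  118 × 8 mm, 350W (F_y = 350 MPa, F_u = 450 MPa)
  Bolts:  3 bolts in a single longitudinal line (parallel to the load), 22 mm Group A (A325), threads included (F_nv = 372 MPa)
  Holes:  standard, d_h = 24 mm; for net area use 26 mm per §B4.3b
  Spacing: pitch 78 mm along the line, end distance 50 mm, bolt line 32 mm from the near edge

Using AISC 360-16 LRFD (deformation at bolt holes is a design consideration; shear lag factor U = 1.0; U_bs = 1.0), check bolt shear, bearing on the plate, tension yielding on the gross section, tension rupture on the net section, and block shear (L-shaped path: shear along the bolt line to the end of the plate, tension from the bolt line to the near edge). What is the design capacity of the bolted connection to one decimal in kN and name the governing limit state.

Bolt shear: A_b = π(22)²/4 = 380.13 mm². φR_n = 0.75 × 372 × 380.13 × 3 × 2 = 636.3 kN.
Bearing (8 mm plate, F_u = 450 MPa): end bolts L_c = 50 − 24/2 = 38, R_n = min(1.2×38×8×450, 2.4×22×8×450) = 164.16 kN/bolt; interior L_c = 78 − 24 = 54, R_n = 190.08 kN/bolt. φR_n = 0.75 × (1×164.16 + 2×190.08) = 408.2 kN.
Tension yield (gross): A_g = 118×8 = 944 mm². φR_n = 0.90 × 350 × 944 = 297.4 kN.
Tension rupture (net): A_n = (118 − 1×26)×8 = 736 mm² (U = 1.0, A_e = A_n). φR_n = 0.75 × 450 × 736 = 248.4 kN.
Block shear: shear path 1×[50+2×78] = 1×206 mm, A_gv = 1648, A_nv = 1×(206 − 2.5×26)×8 = 1128 mm²; tension to near edge: (32 − 0.5×26)×8 = 152 mm². R_n = min(0.6×450×1128, 0.6×350×1648) + 1.0×450×152 = min(304.56, 346.08) + 68.4 = 372.96 kN. φR_n = 0.75 × 372.96 = 279.7 kN.
Governing: min(636.3, 408.2, 297.4, 248.4, 279.7) = 248.4 kN → net-section rupture.

248.4 kN (net-section rupture governs)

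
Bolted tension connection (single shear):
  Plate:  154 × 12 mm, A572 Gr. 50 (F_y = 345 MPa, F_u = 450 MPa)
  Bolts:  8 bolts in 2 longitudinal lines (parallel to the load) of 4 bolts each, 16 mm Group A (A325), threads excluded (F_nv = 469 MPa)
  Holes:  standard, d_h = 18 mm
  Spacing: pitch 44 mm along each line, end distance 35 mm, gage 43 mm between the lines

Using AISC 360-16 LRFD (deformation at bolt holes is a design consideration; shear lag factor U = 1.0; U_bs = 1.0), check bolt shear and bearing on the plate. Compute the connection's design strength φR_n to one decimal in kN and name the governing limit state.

Bolt shear: A_b = π(16)²/4 = 201.06 mm². φR_n = 0.75 × 469 × 201.06 × 8 × 1 = 565.8 kN.
Bearing (12 mm plate, F_u = 450 MPa): end bolts L_c = 35 − 18/2 = 26, R_n = min(1.2×26×12×450, 2.4×16×12×450) = 168.48 kN/bolt; interior L_c = 44 − 18 = 26, R_n = 168.48 kN/bolt. φR_n = 0.75 × (2×168.48 + 6×168.48) = 1010.9 kN.
Governing: min(565.8, 1010.9) = 565.8 kN → bolt shear.

565.8 kN (bolt shear governs)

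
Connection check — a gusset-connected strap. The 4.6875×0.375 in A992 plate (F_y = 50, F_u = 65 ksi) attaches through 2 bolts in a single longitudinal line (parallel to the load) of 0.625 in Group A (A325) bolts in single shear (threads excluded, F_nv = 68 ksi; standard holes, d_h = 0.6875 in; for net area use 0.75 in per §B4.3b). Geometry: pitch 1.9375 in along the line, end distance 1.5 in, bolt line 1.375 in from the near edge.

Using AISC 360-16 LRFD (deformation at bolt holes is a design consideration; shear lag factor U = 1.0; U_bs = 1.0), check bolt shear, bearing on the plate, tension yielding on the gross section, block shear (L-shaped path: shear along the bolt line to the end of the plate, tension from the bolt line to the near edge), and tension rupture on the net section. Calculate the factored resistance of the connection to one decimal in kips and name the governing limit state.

Bolt shear: A_b = π(0.625)²/4 = 0.3068 in². φR_n = 0.75 × 68 × 0.3068 × 2 × 1 = 31.3 kips.
Bearing (0.375 in plate, F_u = 65 ksi): end bolts L_c = 1.5 − 0.6875/2 = 1.15625, R_n = min(1.2×1.15625×0.375×65, 2.4×0.625×0.375×65) = 33.82 kips/bolt; interior L_c = 1.9375 − 0.6875 = 1.25, R_n = 36.563 kips/bolt. φR_n = 0.75 × (1×33.82 + 1×36.563) = 52.8 kips.
Tension yield (gross): A_g = 4.6875×0.375 = 1.7578 in². φR_n = 0.90 × 50 × 1.7578 = 79.1 kips.
Block shear: shear path 1×[1.5+1×1.9375] = 1×3.4375 in, A_gv = 1.2891, A_nv = 1×(3.4375 − 1.5×0.75)×0.375 = 0.86719 in²; tension to near edge: (1.375 − 0.5×0.75)×0.375 = 0.375 in². R_n = min(0.6×65×0.86719, 0.6×50×1.2891) + 1.0×65×0.375 = min(33.82, 38.673) + 24.375 = 58.195 kips. φR_n = 0.75 × 58.195 = 43.6 kips.
Tension rupture (net): A_n = (4.6875 − 1×0.75)×0.375 = 1.4766 in² (U = 1.0, A_e = A_n). φR_n = 0.75 × 65 × 1.4766 = 72.0 kips.
Governing: min(31.3, 52.8, 79.1, 43.6, 72.0) = 31.3 kips → bolt shear.

31.3 kips (bolt shear governs)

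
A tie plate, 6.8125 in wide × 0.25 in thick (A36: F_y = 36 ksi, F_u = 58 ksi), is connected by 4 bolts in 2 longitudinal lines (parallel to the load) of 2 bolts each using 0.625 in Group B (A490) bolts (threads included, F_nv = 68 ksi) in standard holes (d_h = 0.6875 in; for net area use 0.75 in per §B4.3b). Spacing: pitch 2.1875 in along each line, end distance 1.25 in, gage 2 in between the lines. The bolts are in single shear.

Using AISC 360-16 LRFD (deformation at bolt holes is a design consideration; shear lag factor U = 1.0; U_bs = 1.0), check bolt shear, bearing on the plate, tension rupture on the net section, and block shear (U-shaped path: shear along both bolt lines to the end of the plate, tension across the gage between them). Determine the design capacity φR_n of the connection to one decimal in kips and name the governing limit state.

Bolt shear: A_b = π(0.625)²/4 = 0.3068 in². φR_n = 0.75 × 68 × 0.3068 × 4 × 1 = 62.6 kips.
Bearing (0.25 in plate, F_u = 58 ksi): end bolts L_c = 1.25 − 0.6875/2 = 0.90625, R_n = min(1.2×0.90625×0.25×58, 2.4×0.625×0.25×58) = 15.769 kips/bolt; interior L_c = 2.1875 − 0.6875 = 1.5, R_n = 21.75 kips/bolt. φR_n = 0.75 × (2×15.769 + 2×21.75) = 56.3 kips.
Tension rupture (net): A_n = (6.8125 − 2×0.75)×0.25 = 1.3281 in² (U = 1.0, A_e = A_n). φR_n = 0.75 × 58 × 1.3281 = 57.8 kips.
Block shear: shear path 2×[1.25+1×2.1875] = 2×3.4375 in, A_gv = 1.7188, A_nv = 2×(3.4375 − 1.5×0.75)×0.25 = 1.1563 in²; tension across gage: (2 − 1×0.75)×0.25 = 0.3125 in². R_n = min(0.6×58×1.1563, 0.6×36×1.7188) + 1.0×58×0.3125 = min(40.239, 37.126) + 18.125 = 55.251 kips. φR_n = 0.75 × 55.251 = 41.4 kips.
Governing: min(62.6, 56.3, 57.8, 41.4) = 41.4 kips → block shear.

41.4 kips (block shear governs)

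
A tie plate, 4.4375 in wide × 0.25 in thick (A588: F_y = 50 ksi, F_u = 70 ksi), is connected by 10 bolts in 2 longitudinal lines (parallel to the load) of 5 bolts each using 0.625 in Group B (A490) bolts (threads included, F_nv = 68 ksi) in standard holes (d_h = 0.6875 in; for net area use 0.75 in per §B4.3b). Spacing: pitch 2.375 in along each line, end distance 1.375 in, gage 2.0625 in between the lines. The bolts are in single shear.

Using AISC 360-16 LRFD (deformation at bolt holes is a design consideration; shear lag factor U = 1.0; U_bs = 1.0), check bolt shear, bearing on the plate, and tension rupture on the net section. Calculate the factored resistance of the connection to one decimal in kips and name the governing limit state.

38.6 kips (net-section rupture governs)

Bolt shear: A_b = π(0.625)²/4 = 0.3068 in². φR_n = 0.75 × 68 × 0.3068 × 10 × 1 = 156.5 kips.
Bearing (0.25 in plate, F_u = 70 ksi): end bolts L_c = 1.375 − 0.6875/2 = 1.03125, R_n = min(1.2×1.03125×0.25×70, 2.4×0.625×0.25×70) = 21.656 kips/bolt; interior L_c = 2.375 − 0.6875 = 1.6875, R_n = 26.25 kips/bolt. φR_n = 0.75 × (2×21.656 + 8×26.25) = 190.0 kips.
Tension rupture (net): A_n = (4.4375 − 2×0.75)×0.25 = 0.73438 in² (U = 1.0, A_e = A_n). φR_n = 0.75 × 70 × 0.73438 = 38.6 kips.
Governing: min(156.5, 190.0, 38.6) = 38.6 kips → net-section rupture.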